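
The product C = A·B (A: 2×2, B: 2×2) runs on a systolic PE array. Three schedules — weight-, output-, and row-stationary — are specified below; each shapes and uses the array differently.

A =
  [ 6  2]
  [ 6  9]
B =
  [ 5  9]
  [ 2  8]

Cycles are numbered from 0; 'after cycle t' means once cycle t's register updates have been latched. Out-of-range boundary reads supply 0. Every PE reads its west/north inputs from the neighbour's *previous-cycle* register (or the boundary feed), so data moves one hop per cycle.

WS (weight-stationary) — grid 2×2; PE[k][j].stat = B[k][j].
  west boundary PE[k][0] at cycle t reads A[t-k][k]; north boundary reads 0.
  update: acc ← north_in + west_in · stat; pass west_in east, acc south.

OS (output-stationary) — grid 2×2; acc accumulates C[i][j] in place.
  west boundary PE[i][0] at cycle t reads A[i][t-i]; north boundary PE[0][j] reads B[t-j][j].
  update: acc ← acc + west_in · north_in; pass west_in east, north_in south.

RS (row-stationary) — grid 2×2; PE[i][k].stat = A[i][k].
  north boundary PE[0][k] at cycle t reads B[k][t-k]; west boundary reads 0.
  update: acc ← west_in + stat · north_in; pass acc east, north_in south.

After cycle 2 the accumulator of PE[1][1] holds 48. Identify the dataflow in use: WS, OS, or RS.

dataflow = RS

WS [2×2] PE[1][1] across cycles:
  cycle 0: PE[1][1] → acc 0, east 0, south 0
  cycle 1: PE[1][1] → acc 0, east 0, south 0
  cycle 2: PE[1][1] → acc 70, east 2, south 70
OS [2×2] PE[1][1] across cycles:
  cycle 0: PE[1][1] → acc 0, east 0, south 0
  cycle 1: PE[1][1] → acc 0, east 0, south 0
  cycle 2: PE[1][1] → acc 54, east 6, south 9
RS [2×2] PE[1][1] across cycles:
  cycle 0: PE[1][1] → acc 0, east 0, south 0
  cycle 1: PE[1][1] → acc 0, east 0, south 0
  cycle 2: PE[1][1] → acc 48, east 48, south 2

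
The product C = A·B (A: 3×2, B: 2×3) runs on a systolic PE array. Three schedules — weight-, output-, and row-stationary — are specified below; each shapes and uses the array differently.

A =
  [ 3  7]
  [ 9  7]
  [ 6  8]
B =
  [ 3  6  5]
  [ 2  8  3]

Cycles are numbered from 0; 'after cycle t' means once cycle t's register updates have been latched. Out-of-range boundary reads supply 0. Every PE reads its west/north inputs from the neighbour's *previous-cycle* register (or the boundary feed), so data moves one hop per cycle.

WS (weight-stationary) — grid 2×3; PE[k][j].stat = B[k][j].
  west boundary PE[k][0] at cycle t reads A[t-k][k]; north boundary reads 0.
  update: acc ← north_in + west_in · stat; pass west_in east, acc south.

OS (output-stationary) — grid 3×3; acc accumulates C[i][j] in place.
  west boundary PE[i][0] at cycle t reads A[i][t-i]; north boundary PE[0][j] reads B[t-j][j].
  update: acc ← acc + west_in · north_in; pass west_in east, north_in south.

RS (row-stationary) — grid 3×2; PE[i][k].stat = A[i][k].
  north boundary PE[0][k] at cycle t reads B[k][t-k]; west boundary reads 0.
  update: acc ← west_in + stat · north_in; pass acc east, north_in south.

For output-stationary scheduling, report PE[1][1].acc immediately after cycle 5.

Tracing OS — 3×3 array, target PE[1][1]:
  c0 r0c1: 0 / 0 / 0
  c0 r1c0: 0 / 0 / 0
  c0 r1c1: 0 / 0 / 0
  c1 r0c1: 18 / 3 / 6
  c1 r1c0: 27 / 9 / 3
  c1 r1c1: 0 / 0 / 0
  c2 r0c1: 74 / 7 / 8
  c2 r1c0: 41 / 7 / 2
  c2 r1c1: 54 / 9 / 6
  c3 r0c1: 74 / 0 / 0
  c3 r1c0: 41 / 0 / 0
  c3 r1c1: 110 / 7 / 8
  c4 r0c1: 74 / 0 / 0
  c4 r1c0: 41 / 0 / 0
  c4 r1c1: 110 / 0 / 0
  c5 r0c1: 74 / 0 / 0
  c5 r1c0: 41 / 0 / 0
  c5 r1c1: 110 / 0 / 0

PE[1][1].acc = 110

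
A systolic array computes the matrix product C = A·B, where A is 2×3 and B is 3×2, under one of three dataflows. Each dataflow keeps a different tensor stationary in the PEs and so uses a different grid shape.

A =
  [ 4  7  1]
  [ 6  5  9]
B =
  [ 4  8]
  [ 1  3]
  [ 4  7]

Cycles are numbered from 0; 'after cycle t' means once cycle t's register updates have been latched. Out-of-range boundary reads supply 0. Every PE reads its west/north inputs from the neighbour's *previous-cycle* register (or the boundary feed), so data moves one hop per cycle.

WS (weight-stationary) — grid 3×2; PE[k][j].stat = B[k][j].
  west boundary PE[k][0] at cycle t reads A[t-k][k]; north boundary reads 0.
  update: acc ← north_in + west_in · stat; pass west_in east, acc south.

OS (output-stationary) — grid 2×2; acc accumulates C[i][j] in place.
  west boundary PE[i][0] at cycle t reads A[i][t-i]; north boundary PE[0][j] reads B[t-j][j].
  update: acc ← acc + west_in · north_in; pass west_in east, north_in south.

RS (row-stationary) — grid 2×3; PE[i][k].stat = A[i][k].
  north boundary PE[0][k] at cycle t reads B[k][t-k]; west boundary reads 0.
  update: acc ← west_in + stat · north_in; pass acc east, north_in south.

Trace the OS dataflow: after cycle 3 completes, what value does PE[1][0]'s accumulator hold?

PE[1][0].acc = 65

OS 2×2: PE[1][0] cycle-by-cycle (with neighbour feeds):
  step 0 · PE0,0: acc=16; fwd→4 fwd↓4
  step 0 · PE1,0: acc=0; fwd→0 fwd↓0
  step 1 · PE0,0: acc=23; fwd→7 fwd↓1
  step 1 · PE1,0: acc=24; fwd→6 fwd↓4
  step 2 · PE0,0: acc=27; fwd→1 fwd↓4
  step 2 · PE1,0: acc=29; fwd→5 fwd↓1
  step 3 · PE0,0: acc=27; fwd→0 fwd↓0
  step 3 · PE1,0: acc=65; fwd→9 fwd↓4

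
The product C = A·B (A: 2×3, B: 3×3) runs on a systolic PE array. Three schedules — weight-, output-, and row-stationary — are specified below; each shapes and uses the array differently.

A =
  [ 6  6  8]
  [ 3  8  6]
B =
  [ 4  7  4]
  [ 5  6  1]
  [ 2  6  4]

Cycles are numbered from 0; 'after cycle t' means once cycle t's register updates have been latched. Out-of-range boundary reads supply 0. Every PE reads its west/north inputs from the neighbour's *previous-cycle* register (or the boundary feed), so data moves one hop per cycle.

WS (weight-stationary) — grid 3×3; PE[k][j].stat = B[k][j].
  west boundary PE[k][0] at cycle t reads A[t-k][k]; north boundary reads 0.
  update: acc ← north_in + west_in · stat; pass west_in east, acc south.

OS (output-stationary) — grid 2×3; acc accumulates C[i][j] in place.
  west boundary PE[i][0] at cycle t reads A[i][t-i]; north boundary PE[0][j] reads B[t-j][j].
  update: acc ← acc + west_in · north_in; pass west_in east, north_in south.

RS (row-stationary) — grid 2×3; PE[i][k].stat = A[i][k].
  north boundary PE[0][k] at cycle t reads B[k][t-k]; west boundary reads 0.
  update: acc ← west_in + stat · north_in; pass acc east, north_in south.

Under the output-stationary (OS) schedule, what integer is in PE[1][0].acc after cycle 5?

PE[1][0].acc = 64

OS on a 2×3 grid — tracing PE[1][0] and its feeders:
  step 0 · PE0,0: acc=24; fwd→6 fwd↓4
  step 0 · PE1,0: acc=0; fwd→0 fwd↓0
  step 1 · PE0,0: acc=54; fwd→6 fwd↓5
  step 1 · PE1,0: acc=12; fwd→3 fwd↓4
  step 2 · PE0,0: acc=70; fwd→8 fwd↓2
  step 2 · PE1,0: acc=52; fwd→8 fwd↓5
  step 3 · PE0,0: acc=70; fwd→0 fwd↓0
  step 3 · PE1,0: acc=64; fwd→6 fwd↓2
  step 4 · PE0,0: acc=70; fwd→0 fwd↓0
  step 4 · PE1,0: acc=64; fwd→0 fwd↓0
  step 5 · PE0,0: acc=70; fwd→0 fwd↓0
  step 5 · PE1,0: acc=64; fwd→0 fwd↓0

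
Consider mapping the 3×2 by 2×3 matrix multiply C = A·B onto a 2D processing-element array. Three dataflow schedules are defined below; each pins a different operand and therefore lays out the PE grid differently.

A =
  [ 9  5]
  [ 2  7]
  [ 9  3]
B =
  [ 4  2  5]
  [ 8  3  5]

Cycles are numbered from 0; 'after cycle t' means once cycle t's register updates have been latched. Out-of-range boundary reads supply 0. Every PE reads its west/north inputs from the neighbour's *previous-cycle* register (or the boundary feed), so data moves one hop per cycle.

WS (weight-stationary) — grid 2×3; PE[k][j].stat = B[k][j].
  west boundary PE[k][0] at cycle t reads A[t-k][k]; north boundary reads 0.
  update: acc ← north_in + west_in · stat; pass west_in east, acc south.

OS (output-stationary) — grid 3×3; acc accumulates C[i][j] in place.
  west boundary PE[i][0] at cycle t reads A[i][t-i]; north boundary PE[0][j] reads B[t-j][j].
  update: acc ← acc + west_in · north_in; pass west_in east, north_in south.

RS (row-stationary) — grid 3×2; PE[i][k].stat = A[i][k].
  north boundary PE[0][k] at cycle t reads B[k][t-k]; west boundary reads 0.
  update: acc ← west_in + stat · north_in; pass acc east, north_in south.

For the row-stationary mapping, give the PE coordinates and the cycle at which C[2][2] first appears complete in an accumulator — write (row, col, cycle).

Under RS, C[2][2] lands at PE[2][1]:
  after 0 — PE[2][1] acc=0, pass-E 0, pass-S 0
  after 1 — PE[2][1] acc=0, pass-E 0, pass-S 0
  after 2 — PE[2][1] acc=0, pass-E 0, pass-S 0
  after 3 — PE[2][1] acc=60, pass-E 60, pass-S 8
  after 4 — PE[2][1] acc=27, pass-E 27, pass-S 3
  after 5 — PE[2][1] acc=60, pass-E 60, pass-S 5

(row, col, cycle) = (2, 1, 5)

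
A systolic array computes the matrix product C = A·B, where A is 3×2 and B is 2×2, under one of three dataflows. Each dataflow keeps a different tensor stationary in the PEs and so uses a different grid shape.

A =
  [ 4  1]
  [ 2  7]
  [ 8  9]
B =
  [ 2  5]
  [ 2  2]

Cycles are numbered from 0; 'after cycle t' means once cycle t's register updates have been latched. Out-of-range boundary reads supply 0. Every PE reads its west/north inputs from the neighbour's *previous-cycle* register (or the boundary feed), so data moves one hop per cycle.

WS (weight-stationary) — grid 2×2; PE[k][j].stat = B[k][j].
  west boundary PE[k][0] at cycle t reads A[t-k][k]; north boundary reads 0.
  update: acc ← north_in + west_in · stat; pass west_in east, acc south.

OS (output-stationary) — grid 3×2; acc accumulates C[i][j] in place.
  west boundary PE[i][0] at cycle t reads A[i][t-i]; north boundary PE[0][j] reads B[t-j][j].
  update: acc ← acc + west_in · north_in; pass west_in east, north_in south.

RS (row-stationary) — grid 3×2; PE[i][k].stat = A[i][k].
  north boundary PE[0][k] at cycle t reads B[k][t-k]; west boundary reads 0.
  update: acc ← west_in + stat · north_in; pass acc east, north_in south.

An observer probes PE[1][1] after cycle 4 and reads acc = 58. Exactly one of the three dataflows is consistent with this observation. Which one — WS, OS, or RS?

dataflow = WS

WS [2×2] PE[1][1] across cycles:
  0: (1,1).acc=0  regs=<0,0>
  1: (1,1).acc=0  regs=<0,0>
  2: (1,1).acc=22  regs=<1,22>
  3: (1,1).acc=24  regs=<7,24>
  4: (1,1).acc=58  regs=<9,58>
OS [3×2] PE[1][1] across cycles:
  0: (1,1).acc=0  regs=<0,0>
  1: (1,1).acc=0  regs=<0,0>
  2: (1,1).acc=10  regs=<2,5>
  3: (1,1).acc=24  regs=<7,2>
  4: (1,1).acc=24  regs=<0,0>
RS [3×2] PE[1][1] across cycles:
  0: (1,1).acc=0  regs=<0,0>
  1: (1,1).acc=0  regs=<0,0>
  2: (1,1).acc=18  regs=<18,2>
  3: (1,1).acc=24  regs=<24,2>
  4: (1,1).acc=0  regs=<0,0>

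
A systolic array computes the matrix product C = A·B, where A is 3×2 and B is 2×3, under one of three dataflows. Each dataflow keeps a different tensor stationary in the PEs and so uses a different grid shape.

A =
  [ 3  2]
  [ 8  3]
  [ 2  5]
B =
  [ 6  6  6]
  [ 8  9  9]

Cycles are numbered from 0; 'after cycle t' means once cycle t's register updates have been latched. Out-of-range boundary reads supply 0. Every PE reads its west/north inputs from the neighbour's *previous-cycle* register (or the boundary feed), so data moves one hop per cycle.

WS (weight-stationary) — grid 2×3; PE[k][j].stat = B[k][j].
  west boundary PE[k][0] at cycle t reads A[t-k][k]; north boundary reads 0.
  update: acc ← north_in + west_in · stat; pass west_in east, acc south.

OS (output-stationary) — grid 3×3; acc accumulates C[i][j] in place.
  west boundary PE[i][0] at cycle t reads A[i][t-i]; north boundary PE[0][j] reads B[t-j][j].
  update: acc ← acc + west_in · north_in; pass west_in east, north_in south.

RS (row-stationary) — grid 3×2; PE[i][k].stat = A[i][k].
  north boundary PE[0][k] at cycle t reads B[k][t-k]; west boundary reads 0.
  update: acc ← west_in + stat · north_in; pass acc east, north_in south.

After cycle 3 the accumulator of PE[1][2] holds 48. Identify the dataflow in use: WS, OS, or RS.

Under WS (2×3), PE[1][2]:
  [0] (1,2) acc=0 (h:0 v:0)
  [1] (1,2) acc=0 (h:0 v:0)
  [2] (1,2) acc=0 (h:0 v:0)
  [3] (1,2) acc=36 (h:2 v:36)
Under OS (3×3), PE[1][2]:
  [0] (1,2) acc=0 (h:0 v:0)
  [1] (1,2) acc=0 (h:0 v:0)
  [2] (1,2) acc=0 (h:0 v:0)
  [3] (1,2) acc=48 (h:8 v:6)
— RS: 3×2 array has no PE[1][2].

dataflow = OS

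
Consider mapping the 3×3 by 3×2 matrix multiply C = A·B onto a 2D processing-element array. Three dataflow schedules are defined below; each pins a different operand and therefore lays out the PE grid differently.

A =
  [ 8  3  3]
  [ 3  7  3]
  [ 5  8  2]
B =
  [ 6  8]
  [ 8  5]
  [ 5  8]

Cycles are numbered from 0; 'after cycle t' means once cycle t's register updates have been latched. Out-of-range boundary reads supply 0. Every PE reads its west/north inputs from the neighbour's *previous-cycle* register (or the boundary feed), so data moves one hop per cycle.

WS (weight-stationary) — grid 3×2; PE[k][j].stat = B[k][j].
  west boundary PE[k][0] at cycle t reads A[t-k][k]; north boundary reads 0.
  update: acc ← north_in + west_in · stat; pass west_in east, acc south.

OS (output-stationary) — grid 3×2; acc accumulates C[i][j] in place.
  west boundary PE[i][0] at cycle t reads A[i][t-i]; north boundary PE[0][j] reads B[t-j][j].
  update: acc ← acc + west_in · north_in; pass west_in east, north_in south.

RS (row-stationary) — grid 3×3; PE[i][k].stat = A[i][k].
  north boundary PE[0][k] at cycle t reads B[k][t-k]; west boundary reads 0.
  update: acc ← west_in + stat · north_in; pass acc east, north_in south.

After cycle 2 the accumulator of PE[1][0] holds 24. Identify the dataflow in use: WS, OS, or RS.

dataflow = RS

— WS: 3×2; PE[1][0] trace:
  [0] (1,0) acc=0 (h:0 v:0)
  [1] (1,0) acc=72 (h:3 v:72)
  [2] (1,0) acc=74 (h:7 v:74)
— OS: 3×2; PE[1][0] trace:
  [0] (1,0) acc=0 (h:0 v:0)
  [1] (1,0) acc=18 (h:3 v:6)
  [2] (1,0) acc=74 (h:7 v:8)
— RS: 3×3; PE[1][0] trace:
  [0] (1,0) acc=0 (h:0 v:0)
  [1] (1,0) acc=18 (h:18 v:6)
  [2] (1,0) acc=24 (h:24 v:8)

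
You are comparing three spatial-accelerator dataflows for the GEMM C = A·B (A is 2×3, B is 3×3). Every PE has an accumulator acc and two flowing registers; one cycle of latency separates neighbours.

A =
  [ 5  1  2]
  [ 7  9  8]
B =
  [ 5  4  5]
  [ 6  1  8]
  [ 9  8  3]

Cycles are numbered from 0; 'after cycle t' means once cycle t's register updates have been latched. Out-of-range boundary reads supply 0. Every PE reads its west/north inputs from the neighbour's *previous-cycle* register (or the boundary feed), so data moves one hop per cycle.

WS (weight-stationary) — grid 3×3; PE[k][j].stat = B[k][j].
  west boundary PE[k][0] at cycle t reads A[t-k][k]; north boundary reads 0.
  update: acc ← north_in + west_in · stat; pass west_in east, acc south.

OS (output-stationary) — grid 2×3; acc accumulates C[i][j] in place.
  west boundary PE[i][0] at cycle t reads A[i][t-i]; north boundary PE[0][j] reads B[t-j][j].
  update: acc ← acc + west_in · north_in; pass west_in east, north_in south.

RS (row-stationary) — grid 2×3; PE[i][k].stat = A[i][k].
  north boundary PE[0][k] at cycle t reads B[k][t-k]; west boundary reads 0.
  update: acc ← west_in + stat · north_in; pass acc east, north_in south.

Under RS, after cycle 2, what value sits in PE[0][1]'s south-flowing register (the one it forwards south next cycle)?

register = 1

RS on a 2×3 grid — tracing PE[0][1] and its feeders:
  c0 r0c0: 25 / 25 / 5
  c0 r0c1: 0 / 0 / 0
  c1 r0c0: 20 / 20 / 4
  c1 r0c1: 31 / 31 / 6
  c2 r0c0: 25 / 25 / 5
  c2 r0c1: 21 / 21 / 1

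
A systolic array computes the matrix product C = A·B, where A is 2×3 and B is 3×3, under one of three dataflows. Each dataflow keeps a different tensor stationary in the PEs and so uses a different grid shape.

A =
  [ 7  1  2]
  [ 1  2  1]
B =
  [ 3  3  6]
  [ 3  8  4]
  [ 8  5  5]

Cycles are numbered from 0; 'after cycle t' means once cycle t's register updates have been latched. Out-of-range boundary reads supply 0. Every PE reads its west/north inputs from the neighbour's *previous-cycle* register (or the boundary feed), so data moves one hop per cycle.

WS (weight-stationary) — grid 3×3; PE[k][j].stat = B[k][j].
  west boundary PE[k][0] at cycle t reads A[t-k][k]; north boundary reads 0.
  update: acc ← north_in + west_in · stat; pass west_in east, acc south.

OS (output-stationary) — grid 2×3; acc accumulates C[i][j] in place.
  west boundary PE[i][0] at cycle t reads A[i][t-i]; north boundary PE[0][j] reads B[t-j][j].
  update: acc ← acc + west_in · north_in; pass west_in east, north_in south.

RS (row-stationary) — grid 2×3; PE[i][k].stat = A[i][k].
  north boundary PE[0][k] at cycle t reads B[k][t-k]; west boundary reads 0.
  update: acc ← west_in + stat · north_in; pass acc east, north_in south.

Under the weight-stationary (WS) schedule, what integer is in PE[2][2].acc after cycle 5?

Tracing WS — 3×3 array, target PE[2][2]:
  0: (1,2).acc=0  regs=<0,0>
  0: (2,1).acc=0  regs=<0,0>
  0: (2,2).acc=0  regs=<0,0>
  1: (1,2).acc=0  regs=<0,0>
  1: (2,1).acc=0  regs=<0,0>
  1: (2,2).acc=0  regs=<0,0>
  2: (1,2).acc=0  regs=<0,0>
  2: (2,1).acc=0  regs=<0,0>
  2: (2,2).acc=0  regs=<0,0>
  3: (1,2).acc=46  regs=<1,46>
  3: (2,1).acc=39  regs=<2,39>
  3: (2,2).acc=0  regs=<0,0>
  4: (1,2).acc=14  regs=<2,14>
  4: (2,1).acc=24  regs=<1,24>
  4: (2,2).acc=56  regs=<2,56>
  5: (1,2).acc=0  regs=<0,0>
  5: (2,1).acc=0  regs=<0,0>
  5: (2,2).acc=19  regs=<1,19>

PE[2][2].acc = 19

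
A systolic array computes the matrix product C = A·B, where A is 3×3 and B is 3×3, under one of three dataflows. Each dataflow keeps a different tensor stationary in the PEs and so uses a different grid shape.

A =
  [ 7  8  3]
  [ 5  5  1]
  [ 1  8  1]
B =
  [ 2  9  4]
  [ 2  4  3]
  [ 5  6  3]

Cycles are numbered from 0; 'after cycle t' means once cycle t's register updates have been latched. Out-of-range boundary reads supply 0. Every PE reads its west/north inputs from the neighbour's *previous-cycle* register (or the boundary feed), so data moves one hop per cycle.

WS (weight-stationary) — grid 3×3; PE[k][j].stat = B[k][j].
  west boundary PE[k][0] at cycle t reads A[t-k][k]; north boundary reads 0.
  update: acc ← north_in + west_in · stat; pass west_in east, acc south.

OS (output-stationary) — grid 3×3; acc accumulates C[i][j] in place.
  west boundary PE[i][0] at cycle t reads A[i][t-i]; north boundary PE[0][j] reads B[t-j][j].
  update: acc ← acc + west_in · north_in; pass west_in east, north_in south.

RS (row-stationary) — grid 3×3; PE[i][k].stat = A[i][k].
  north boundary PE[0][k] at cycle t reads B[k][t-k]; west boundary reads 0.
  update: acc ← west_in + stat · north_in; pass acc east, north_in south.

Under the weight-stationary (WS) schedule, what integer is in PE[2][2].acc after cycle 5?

Tracing WS — 3×3 array, target PE[2][2]:
  c0 r1c2: 0 / 0 / 0
  c0 r2c1: 0 / 0 / 0
  c0 r2c2: 0 / 0 / 0
  c1 r1c2: 0 / 0 / 0
  c1 r2c1: 0 / 0 / 0
  c1 r2c2: 0 / 0 / 0
  c2 r1c2: 0 / 0 / 0
  c2 r2c1: 0 / 0 / 0
  c2 r2c2: 0 / 0 / 0
  c3 r1c2: 52 / 8 / 52
  c3 r2c1: 113 / 3 / 113
  c3 r2c2: 0 / 0 / 0
  c4 r1c2: 35 / 5 / 35
  c4 r2c1: 71 / 1 / 71
  c4 r2c2: 61 / 3 / 61
  c5 r1c2: 28 / 8 / 28
  c5 r2c1: 47 / 1 / 47
  c5 r2c2: 38 / 1 / 38

PE[2][2].acc = 38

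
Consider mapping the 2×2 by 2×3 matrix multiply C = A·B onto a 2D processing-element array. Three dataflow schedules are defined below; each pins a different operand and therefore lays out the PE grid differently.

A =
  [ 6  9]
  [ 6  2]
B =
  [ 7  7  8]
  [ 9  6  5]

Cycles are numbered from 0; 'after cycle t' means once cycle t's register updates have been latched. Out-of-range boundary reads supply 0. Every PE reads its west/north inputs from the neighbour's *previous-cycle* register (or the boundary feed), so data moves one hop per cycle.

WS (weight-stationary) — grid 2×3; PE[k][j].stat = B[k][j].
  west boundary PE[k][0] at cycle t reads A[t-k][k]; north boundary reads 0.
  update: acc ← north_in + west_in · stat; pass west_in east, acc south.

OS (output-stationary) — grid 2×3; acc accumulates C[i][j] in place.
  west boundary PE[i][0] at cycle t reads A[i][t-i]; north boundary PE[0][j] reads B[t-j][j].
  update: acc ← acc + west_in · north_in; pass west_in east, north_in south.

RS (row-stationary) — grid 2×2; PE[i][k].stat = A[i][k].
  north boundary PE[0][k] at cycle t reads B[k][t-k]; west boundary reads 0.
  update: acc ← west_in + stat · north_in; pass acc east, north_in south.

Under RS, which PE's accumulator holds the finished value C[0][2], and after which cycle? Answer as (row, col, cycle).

RS: C[0][2] accumulates in PE[0][1]:
  c0 r0c1: 0 / 0 / 0
  c1 r0c1: 123 / 123 / 9
  c2 r0c1: 96 / 96 / 6
  c3 r0c1: 93 / 93 / 5

(row, col, cycle) = (0, 1, 3)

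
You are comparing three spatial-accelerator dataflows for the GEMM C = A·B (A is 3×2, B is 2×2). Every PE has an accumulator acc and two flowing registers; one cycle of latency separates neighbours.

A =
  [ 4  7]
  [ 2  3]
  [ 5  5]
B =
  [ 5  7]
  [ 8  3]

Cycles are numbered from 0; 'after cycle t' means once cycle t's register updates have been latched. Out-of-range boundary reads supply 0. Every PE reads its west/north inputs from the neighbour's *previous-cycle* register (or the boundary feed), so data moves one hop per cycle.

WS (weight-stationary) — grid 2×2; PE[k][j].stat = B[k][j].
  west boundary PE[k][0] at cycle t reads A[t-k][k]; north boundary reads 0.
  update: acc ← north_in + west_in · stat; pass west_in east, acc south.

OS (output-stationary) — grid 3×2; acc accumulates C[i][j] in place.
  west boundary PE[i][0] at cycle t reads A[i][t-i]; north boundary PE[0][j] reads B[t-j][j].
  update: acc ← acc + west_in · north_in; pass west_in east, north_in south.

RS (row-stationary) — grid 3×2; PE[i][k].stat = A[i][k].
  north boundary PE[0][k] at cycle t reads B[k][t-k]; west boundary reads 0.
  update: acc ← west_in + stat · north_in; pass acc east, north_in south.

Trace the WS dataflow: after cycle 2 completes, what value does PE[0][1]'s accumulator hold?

PE[0][1].acc = 14

Tracing WS — 2×2 array, target PE[0][1]:
  step 0 · PE0,0: acc=20; fwd→4 fwd↓20
  step 0 · PE0,1: acc=0; fwd→0 fwd↓0
  step 1 · PE0,0: acc=10; fwd→2 fwd↓10
  step 1 · PE0,1: acc=28; fwd→4 fwd↓28
  step 2 · PE0,0: acc=25; fwd→5 fwd↓25
  step 2 · PE0,1: acc=14; fwd→2 fwd↓14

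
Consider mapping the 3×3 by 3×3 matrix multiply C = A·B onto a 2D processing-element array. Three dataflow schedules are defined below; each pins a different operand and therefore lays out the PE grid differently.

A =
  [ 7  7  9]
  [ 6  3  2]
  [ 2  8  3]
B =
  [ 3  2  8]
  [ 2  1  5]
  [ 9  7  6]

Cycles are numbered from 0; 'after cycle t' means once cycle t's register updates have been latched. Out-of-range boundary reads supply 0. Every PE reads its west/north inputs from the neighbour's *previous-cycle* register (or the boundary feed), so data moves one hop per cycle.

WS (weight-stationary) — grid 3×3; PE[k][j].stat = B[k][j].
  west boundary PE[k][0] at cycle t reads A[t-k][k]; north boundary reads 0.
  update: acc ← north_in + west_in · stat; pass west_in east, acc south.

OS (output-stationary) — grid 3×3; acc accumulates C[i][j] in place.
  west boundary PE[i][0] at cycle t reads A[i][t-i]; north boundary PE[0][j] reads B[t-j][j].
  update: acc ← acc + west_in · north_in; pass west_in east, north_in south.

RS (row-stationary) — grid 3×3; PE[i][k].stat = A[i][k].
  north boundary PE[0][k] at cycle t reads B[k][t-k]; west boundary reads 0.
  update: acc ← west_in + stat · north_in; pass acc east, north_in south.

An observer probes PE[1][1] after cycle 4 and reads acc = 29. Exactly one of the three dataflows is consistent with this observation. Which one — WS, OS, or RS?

WS (3×3 grid), PE[1][1]:
  step 0 · PE1,1: acc=0; fwd→0 fwd↓0
  step 1 · PE1,1: acc=0; fwd→0 fwd↓0
  step 2 · PE1,1: acc=21; fwd→7 fwd↓21
  step 3 · PE1,1: acc=15; fwd→3 fwd↓15
  step 4 · PE1,1: acc=12; fwd→8 fwd↓12
OS (3×3 grid), PE[1][1]:
  step 0 · PE1,1: acc=0; fwd→0 fwd↓0
  step 1 · PE1,1: acc=0; fwd→0 fwd↓0
  step 2 · PE1,1: acc=12; fwd→6 fwd↓2
  step 3 · PE1,1: acc=15; fwd→3 fwd↓1
  step 4 · PE1,1: acc=29; fwd→2 fwd↓7
RS (3×3 grid), PE[1][1]:
  step 0 · PE1,1: acc=0; fwd→0 fwd↓0
  step 1 · PE1,1: acc=0; fwd→0 fwd↓0
  step 2 · PE1,1: acc=24; fwd→24 fwd↓2
  step 3 · PE1,1: acc=15; fwd→15 fwd↓1
  step 4 · PE1,1: acc=63; fwd→63 fwd↓5

dataflow = OS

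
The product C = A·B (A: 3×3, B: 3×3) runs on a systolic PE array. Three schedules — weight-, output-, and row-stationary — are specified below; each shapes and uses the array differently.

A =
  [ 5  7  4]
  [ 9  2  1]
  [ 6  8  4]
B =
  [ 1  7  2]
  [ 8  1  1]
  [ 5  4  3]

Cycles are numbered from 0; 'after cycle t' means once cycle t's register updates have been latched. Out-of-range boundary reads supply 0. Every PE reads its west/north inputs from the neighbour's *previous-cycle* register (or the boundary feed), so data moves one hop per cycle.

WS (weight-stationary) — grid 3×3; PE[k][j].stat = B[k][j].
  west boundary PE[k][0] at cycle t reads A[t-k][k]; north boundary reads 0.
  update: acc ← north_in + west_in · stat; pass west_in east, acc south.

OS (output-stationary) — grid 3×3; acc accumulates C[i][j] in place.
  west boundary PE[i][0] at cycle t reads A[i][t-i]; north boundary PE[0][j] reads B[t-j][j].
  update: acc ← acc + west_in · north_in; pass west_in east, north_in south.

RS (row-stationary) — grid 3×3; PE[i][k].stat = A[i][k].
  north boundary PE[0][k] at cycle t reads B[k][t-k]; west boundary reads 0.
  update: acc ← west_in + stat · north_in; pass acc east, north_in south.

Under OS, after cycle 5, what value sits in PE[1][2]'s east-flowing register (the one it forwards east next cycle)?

register = 1

Tracing OS — 3×3 array, target PE[1][2]:
  @0  [0,2]  acc 0  |  →0  ↓0
  @0  [1,1]  acc 0  |  →0  ↓0
  @0  [1,2]  acc 0  |  →0  ↓0
  @1  [0,2]  acc 0  |  →0  ↓0
  @1  [1,1]  acc 0  |  →0  ↓0
  @1  [1,2]  acc 0  |  →0  ↓0
  @2  [0,2]  acc 10  |  →5  ↓2
  @2  [1,1]  acc 63  |  →9  ↓7
  @2  [1,2]  acc 0  |  →0  ↓0
  @3  [0,2]  acc 17  |  →7  ↓1
  @3  [1,1]  acc 65  |  →2  ↓1
  @3  [1,2]  acc 18  |  →9  ↓2
  @4  [0,2]  acc 29  |  →4  ↓3
  @4  [1,1]  acc 69  |  →1  ↓4
  @4  [1,2]  acc 20  |  →2  ↓1
  @5  [0,2]  acc 29  |  →0  ↓0
  @5  [1,1]  acc 69  |  →0  ↓0
  @5  [1,2]  acc 23  |  →1  ↓3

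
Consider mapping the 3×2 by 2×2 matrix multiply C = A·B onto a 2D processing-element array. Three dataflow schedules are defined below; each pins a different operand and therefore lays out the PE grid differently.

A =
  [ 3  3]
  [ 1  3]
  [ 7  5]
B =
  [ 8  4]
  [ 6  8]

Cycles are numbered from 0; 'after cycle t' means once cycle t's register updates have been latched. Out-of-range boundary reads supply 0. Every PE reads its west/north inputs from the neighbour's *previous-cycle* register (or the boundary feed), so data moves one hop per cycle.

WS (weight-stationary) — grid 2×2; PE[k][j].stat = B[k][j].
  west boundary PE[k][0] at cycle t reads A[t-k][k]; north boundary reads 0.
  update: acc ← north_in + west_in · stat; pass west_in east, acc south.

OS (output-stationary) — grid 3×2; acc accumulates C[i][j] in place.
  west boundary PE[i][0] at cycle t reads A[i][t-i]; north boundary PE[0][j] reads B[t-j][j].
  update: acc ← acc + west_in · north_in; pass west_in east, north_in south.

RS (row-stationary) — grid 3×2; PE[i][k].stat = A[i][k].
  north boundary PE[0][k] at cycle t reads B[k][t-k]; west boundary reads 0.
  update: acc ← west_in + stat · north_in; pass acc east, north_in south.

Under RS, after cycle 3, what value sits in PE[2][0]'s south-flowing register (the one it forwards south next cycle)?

RS (3×2). Following PE[2][0] plus its west/north inputs:
  step 0 · PE1,0: acc=0; fwd→0 fwd↓0
  step 0 · PE2,0: acc=0; fwd→0 fwd↓0
  step 1 · PE1,0: acc=8; fwd→8 fwd↓8
  step 1 · PE2,0: acc=0; fwd→0 fwd↓0
  step 2 · PE1,0: acc=4; fwd→4 fwd↓4
  step 2 · PE2,0: acc=56; fwd→56 fwd↓8
  step 3 · PE1,0: acc=0; fwd→0 fwd↓0
  step 3 · PE2,0: acc=28; fwd→28 fwd↓4

register = 4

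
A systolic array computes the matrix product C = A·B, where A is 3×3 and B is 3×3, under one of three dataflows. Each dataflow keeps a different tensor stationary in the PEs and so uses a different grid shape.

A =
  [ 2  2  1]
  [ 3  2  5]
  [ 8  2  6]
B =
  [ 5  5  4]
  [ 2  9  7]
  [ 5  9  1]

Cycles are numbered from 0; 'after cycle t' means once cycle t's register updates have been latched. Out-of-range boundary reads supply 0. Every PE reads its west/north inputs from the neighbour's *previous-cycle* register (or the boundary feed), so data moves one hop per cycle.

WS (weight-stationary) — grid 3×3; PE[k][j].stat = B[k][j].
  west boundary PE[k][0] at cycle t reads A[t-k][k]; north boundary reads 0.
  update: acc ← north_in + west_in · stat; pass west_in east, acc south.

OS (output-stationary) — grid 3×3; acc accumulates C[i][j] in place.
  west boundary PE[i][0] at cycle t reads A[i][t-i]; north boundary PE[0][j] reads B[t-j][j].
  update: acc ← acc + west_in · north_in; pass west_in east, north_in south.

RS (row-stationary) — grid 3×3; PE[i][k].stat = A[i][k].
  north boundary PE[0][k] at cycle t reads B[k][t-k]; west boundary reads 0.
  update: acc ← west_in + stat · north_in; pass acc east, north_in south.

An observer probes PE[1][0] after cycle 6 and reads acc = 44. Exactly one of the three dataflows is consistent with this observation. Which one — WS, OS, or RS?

Under WS (3×3), PE[1][0]:
  @0  [1,0]  acc 0  |  →0  ↓0
  @1  [1,0]  acc 14  |  →2  ↓14
  @2  [1,0]  acc 19  |  →2  ↓19
  @3  [1,0]  acc 44  |  →2  ↓44
  @4  [1,0]  acc 0  |  →0  ↓0
  @5  [1,0]  acc 0  |  →0  ↓0
  @6  [1,0]  acc 0  |  →0  ↓0
Under OS (3×3), PE[1][0]:
  @0  [1,0]  acc 0  |  →0  ↓0
  @1  [1,0]  acc 15  |  →3  ↓5
  @2  [1,0]  acc 19  |  →2  ↓2
  @3  [1,0]  acc 44  |  →5  ↓5
  @4  [1,0]  acc 44  |  →0  ↓0
  @5  [1,0]  acc 44  |  →0  ↓0
  @6  [1,0]  acc 44  |  →0  ↓0
Under RS (3×3), PE[1][0]:
  @0  [1,0]  acc 0  |  →0  ↓0
  @1  [1,0]  acc 15  |  →15  ↓5
  @2  [1,0]  acc 15  |  →15  ↓5
  @3  [1,0]  acc 12  |  →12  ↓4
  @4  [1,0]  acc 0  |  →0  ↓0
  @5  [1,0]  acc 0  |  →0  ↓0
  @6  [1,0]  acc 0  |  →0  ↓0

dataflow = OS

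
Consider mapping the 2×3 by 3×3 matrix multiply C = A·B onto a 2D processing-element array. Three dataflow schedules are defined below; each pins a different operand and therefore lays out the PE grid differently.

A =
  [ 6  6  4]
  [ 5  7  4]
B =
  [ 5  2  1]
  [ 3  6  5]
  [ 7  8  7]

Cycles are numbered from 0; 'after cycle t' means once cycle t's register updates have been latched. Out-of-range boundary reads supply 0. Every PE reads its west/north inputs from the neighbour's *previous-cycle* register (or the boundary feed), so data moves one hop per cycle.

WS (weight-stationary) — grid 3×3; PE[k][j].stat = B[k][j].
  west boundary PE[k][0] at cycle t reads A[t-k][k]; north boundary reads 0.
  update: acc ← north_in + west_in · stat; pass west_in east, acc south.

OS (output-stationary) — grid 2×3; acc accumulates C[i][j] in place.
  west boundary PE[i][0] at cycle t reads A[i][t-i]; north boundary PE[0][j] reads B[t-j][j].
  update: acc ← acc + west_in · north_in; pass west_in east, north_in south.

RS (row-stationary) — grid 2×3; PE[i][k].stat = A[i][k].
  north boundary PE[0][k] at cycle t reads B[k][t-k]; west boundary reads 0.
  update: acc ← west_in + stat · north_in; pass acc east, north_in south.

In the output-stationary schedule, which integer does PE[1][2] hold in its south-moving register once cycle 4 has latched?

OS 2×3: PE[1][2] cycle-by-cycle (with neighbour feeds):
  c0 r0c2: 0 / 0 / 0
  c0 r1c1: 0 / 0 / 0
  c0 r1c2: 0 / 0 / 0
  c1 r0c2: 0 / 0 / 0
  c1 r1c1: 0 / 0 / 0
  c1 r1c2: 0 / 0 / 0
  c2 r0c2: 6 / 6 / 1
  c2 r1c1: 10 / 5 / 2
  c2 r1c2: 0 / 0 / 0
  c3 r0c2: 36 / 6 / 5
  c3 r1c1: 52 / 7 / 6
  c3 r1c2: 5 / 5 / 1
  c4 r0c2: 64 / 4 / 7
  c4 r1c1: 84 / 4 / 8
  c4 r1c2: 40 / 7 / 5

register = 5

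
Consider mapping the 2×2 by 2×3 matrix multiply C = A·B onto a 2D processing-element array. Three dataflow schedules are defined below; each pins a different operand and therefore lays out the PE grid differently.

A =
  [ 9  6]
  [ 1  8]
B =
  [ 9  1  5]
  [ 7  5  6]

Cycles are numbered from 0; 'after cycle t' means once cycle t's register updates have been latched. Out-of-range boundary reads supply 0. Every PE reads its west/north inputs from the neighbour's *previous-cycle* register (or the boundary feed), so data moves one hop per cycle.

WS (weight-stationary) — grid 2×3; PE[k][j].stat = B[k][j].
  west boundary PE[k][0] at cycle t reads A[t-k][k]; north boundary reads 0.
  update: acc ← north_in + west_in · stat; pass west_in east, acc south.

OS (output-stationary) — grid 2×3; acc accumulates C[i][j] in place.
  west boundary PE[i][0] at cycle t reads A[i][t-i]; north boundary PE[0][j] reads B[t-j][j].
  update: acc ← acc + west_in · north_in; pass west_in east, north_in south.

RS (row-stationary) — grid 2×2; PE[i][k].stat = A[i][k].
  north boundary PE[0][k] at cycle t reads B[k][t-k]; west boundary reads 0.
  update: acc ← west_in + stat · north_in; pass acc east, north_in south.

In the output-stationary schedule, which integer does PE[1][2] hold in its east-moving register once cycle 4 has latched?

register = 8

OS (2×3). Following PE[1][2] plus its west/north inputs:
  step 0 · PE0,2: acc=0; fwd→0 fwd↓0
  step 0 · PE1,1: acc=0; fwd→0 fwd↓0
  step 0 · PE1,2: acc=0; fwd→0 fwd↓0
  step 1 · PE0,2: acc=0; fwd→0 fwd↓0
  step 1 · PE1,1: acc=0; fwd→0 fwd↓0
  step 1 · PE1,2: acc=0; fwd→0 fwd↓0
  step 2 · PE0,2: acc=45; fwd→9 fwd↓5
  step 2 · PE1,1: acc=1; fwd→1 fwd↓1
  step 2 · PE1,2: acc=0; fwd→0 fwd↓0
  step 3 · PE0,2: acc=81; fwd→6 fwd↓6
  step 3 · PE1,1: acc=41; fwd→8 fwd↓5
  step 3 · PE1,2: acc=5; fwd→1 fwd↓5
  step 4 · PE0,2: acc=81; fwd→0 fwd↓0
  step 4 · PE1,1: acc=41; fwd→0 fwd↓0
  step 4 · PE1,2: acc=53; fwd→8 fwd↓6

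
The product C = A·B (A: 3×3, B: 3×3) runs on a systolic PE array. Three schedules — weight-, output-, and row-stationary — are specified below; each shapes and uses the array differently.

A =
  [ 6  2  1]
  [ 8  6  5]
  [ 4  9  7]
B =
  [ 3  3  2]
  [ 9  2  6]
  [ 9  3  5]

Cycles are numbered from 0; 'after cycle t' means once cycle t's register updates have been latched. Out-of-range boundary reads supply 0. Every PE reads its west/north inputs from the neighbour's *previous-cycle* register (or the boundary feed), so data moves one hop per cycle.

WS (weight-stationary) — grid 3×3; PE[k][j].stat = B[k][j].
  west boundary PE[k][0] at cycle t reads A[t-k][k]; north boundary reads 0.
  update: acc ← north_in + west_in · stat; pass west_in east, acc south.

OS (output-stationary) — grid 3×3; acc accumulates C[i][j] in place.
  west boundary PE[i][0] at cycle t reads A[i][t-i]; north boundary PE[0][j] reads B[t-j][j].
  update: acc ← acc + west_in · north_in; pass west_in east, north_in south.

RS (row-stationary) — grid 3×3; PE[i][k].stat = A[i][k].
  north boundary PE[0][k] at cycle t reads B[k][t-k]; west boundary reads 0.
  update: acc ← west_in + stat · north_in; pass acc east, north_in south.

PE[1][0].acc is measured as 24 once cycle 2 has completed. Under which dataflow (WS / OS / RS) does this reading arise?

— WS: 3×3; PE[1][0] trace:
  @0  [1,0]  acc 0  |  →0  ↓0
  @1  [1,0]  acc 36  |  →2  ↓36
  @2  [1,0]  acc 78  |  →6  ↓78
— OS: 3×3; PE[1][0] trace:
  @0  [1,0]  acc 0  |  →0  ↓0
  @1  [1,0]  acc 24  |  →8  ↓3
  @2  [1,0]  acc 78  |  →6  ↓9
— RS: 3×3; PE[1][0] trace:
  @0  [1,0]  acc 0  |  →0  ↓0
  @1  [1,0]  acc 24  |  →24  ↓3
  @2  [1,0]  acc 24  |  →24  ↓3

dataflow = RS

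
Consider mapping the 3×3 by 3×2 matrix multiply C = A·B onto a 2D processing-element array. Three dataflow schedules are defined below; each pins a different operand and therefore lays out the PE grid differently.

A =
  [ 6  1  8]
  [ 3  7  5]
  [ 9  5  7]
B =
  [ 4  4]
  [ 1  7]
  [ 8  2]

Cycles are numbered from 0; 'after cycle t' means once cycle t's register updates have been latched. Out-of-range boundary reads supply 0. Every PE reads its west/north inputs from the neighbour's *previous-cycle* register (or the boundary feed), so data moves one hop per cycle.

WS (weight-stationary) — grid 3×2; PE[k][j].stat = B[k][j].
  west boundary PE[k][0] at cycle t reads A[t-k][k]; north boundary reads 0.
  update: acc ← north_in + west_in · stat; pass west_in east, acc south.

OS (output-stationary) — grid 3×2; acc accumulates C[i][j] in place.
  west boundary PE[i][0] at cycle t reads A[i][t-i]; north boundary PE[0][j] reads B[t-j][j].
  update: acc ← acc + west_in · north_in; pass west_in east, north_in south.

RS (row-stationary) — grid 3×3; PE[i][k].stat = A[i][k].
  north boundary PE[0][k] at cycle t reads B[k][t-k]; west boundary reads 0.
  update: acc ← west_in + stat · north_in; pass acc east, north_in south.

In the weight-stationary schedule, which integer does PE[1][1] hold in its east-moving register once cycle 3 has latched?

register = 7

WS 3×2: PE[1][1] cycle-by-cycle (with neighbour feeds):
  step 0 · PE0,1: acc=0; fwd→0 fwd↓0
  step 0 · PE1,0: acc=0; fwd→0 fwd↓0
  step 0 · PE1,1: acc=0; fwd→0 fwd↓0
  step 1 · PE0,1: acc=24; fwd→6 fwd↓24
  step 1 · PE1,0: acc=25; fwd→1 fwd↓25
  step 1 · PE1,1: acc=0; fwd→0 fwd↓0
  step 2 · PE0,1: acc=12; fwd→3 fwd↓12
  step 2 · PE1,0: acc=19; fwd→7 fwd↓19
  step 2 · PE1,1: acc=31; fwd→1 fwd↓31
  step 3 · PE0,1: acc=36; fwd→9 fwd↓36
  step 3 · PE1,0: acc=41; fwd→5 fwd↓41
  step 3 · PE1,1: acc=61; fwd→7 fwd↓61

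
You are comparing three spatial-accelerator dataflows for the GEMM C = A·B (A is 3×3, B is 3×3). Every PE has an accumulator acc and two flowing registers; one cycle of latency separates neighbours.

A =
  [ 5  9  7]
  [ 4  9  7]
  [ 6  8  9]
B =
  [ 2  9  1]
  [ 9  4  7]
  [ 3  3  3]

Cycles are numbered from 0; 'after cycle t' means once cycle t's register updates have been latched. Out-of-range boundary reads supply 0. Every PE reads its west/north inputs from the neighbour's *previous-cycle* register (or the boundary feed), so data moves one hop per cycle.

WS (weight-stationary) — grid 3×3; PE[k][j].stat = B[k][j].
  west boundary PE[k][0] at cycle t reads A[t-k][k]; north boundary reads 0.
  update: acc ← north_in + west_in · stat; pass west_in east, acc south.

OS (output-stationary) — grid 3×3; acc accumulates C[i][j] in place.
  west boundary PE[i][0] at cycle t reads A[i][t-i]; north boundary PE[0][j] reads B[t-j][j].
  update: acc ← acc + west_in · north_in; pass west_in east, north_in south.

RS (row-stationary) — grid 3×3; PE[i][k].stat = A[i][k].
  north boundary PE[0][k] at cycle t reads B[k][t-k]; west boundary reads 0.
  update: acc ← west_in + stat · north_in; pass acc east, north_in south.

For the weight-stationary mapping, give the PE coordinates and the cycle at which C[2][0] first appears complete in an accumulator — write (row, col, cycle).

(row, col, cycle) = (2, 0, 4)

WS: C[2][0] accumulates in PE[2][0]:
  [0] (2,0) acc=0 (h:0 v:0)
  [1] (2,0) acc=0 (h:0 v:0)
  [2] (2,0) acc=112 (h:7 v:112)
  [3] (2,0) acc=110 (h:7 v:110)
  [4] (2,0) acc=111 (h:9 v:111)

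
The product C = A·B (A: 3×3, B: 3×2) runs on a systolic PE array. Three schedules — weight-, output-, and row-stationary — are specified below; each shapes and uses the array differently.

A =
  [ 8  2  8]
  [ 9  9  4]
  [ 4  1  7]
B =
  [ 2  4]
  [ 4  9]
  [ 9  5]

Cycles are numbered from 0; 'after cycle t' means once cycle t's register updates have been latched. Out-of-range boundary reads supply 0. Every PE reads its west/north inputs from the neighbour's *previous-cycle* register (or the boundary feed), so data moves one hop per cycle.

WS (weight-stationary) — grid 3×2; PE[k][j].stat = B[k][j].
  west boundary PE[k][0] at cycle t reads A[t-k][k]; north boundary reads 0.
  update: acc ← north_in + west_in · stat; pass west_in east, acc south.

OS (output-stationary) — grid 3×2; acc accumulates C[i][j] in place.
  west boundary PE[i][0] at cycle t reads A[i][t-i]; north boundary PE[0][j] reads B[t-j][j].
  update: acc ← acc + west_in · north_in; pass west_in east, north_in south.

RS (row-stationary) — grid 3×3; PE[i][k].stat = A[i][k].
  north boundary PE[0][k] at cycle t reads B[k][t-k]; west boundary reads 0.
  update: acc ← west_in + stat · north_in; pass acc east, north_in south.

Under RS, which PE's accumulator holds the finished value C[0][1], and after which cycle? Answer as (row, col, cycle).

(row, col, cycle) = (0, 2, 3)

RS: C[0][1] accumulates in PE[0][2]:
  cycle 0: PE[0][2] → acc 0, east 0, south 0
  cycle 1: PE[0][2] → acc 0, east 0, south 0
  cycle 2: PE[0][2] → acc 96, east 96, south 9
  cycle 3: PE[0][2] → acc 90, east 90, south 5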